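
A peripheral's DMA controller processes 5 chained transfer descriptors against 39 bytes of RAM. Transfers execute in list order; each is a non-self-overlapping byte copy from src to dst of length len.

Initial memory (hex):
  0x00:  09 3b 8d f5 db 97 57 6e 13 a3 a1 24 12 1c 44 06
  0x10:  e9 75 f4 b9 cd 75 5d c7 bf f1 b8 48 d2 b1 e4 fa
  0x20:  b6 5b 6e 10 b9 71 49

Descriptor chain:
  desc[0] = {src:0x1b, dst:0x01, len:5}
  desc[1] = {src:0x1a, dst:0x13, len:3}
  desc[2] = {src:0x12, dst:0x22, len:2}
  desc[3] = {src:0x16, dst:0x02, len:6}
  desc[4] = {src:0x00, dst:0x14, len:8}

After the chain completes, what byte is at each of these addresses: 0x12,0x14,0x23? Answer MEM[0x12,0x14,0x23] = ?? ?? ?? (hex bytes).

MEM[0x12,0x14,0x23] = f4 09 b8

[0] 0x1b->0x01 len=5 : 48 d2 b1 e4 fa
[1] 0x1a->0x13 len=3 : b8 48 d2
[2] 0x12->0x22 len=2 : f4 b8
[3] 0x16->0x02 len=6 : 5d c7 bf f1 b8 48
[4] 0x00->0x14 len=8 : 09 48 5d c7 bf f1 b8 48
query mem[0x12]=0xf4, mem[0x14]=0x09, mem[0x23]=0xb8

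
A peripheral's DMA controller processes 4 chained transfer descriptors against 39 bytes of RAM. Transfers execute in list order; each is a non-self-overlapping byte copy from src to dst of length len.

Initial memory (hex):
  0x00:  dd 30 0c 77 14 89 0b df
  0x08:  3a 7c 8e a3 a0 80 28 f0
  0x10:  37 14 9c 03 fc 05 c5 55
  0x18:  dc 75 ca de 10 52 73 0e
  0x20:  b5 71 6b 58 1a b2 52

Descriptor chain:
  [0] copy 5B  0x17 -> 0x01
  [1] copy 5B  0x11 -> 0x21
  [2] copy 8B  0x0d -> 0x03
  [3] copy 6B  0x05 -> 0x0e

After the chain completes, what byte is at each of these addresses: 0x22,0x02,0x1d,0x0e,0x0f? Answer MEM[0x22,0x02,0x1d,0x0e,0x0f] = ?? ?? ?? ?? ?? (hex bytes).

MEM[0x22,0x02,0x1d,0x0e,0x0f] = 9c dc 52 f0 37

[0] 0x17->0x01 len=5 : 55 dc 75 ca de
[1] 0x11->0x21 len=5 : 14 9c 03 fc 05
[2] 0x0d->0x03 len=8 : 80 28 f0 37 14 9c 03 fc
[3] 0x05->0x0e len=6 : f0 37 14 9c 03 fc
query mem[0x22]=0x9c, mem[0x02]=0xdc, mem[0x1d]=0x52, mem[0x0e]=0xf0, mem[0x0f]=0x37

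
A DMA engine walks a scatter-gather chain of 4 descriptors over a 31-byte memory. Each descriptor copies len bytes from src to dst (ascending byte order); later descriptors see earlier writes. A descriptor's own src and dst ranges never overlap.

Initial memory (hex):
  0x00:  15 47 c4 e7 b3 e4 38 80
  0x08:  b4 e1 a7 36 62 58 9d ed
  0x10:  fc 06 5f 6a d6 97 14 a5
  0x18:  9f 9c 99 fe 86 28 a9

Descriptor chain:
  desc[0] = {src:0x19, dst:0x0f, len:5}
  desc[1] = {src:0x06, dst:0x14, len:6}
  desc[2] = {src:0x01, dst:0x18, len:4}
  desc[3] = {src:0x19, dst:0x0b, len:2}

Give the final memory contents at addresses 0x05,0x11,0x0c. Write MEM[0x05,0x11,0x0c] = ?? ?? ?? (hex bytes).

[0] 0x19->0x0f len=5 : 9c 99 fe 86 28
[1] 0x06->0x14 len=6 : 38 80 b4 e1 a7 36
[2] 0x01->0x18 len=4 : 47 c4 e7 b3
[3] 0x19->0x0b len=2 : c4 e7
query mem[0x05]=0xe4, mem[0x11]=0xfe, mem[0x0c]=0xe7

MEM[0x05,0x11,0x0c] = e4 fe e7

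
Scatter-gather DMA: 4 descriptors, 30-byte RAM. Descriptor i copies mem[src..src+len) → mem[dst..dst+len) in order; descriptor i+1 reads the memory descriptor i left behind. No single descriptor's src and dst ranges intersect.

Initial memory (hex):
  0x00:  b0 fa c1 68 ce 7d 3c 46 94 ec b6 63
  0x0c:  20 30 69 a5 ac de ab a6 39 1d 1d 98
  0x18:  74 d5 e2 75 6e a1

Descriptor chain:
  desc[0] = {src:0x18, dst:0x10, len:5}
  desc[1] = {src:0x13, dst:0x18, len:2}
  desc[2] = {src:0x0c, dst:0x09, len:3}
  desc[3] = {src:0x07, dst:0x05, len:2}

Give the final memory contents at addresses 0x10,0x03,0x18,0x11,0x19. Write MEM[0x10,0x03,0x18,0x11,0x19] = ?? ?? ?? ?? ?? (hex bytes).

D0: mem[0x10..0x14] <- [74 d5 e2 75 6e]
D1: mem[0x18..0x19] <- [75 6e]
D2: mem[0x09..0x0b] <- [20 30 69]
D3: mem[0x05..0x06] <- [46 94]
query mem[0x10]=0x74, mem[0x03]=0x68, mem[0x18]=0x75, mem[0x11]=0xd5, mem[0x19]=0x6e

MEM[0x10,0x03,0x18,0x11,0x19] = 74 68 75 d5 6e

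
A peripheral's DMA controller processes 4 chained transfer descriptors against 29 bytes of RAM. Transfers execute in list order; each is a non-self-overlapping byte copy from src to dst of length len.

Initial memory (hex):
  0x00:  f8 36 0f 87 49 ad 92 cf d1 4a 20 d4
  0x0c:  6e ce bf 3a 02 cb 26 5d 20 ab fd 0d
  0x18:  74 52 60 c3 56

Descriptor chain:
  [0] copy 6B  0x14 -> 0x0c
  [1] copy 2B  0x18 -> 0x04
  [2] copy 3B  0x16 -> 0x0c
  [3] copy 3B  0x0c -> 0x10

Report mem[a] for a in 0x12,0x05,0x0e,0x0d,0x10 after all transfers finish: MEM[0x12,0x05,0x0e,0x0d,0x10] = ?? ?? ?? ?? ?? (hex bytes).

#0 dst[0x0c+6] := {0x20,0xab,0xfd,0x0d,0x74,0x52}
#1 dst[0x04+2] := {0x74,0x52}
#2 dst[0x0c+3] := {0xfd,0x0d,0x74}
#3 dst[0x10+3] := {0xfd,0x0d,0x74}
query mem[0x12]=0x74, mem[0x05]=0x52, mem[0x0e]=0x74, mem[0x0d]=0x0d, mem[0x10]=0xfd

MEM[0x12,0x05,0x0e,0x0d,0x10] = 74 52 74 0d fd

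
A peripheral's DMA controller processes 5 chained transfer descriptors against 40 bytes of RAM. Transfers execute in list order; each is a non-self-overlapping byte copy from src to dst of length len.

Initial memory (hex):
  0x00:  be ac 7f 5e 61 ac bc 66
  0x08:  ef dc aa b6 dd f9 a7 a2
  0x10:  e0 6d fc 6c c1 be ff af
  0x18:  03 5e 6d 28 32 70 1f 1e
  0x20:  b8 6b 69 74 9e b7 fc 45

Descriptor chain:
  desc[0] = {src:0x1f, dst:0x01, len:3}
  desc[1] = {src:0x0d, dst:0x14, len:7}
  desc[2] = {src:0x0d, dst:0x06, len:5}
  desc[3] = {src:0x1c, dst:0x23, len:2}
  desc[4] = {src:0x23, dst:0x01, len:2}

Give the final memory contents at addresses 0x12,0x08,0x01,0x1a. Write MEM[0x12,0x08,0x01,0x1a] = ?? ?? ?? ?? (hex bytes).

MEM[0x12,0x08,0x01,0x1a] = fc a2 32 6c

[0] 0x1f->0x01 len=3 : 1e b8 6b
[1] 0x0d->0x14 len=7 : f9 a7 a2 e0 6d fc 6c
[2] 0x0d->0x06 len=5 : f9 a7 a2 e0 6d
[3] 0x1c->0x23 len=2 : 32 70
[4] 0x23->0x01 len=2 : 32 70
query mem[0x12]=0xfc, mem[0x08]=0xa2, mem[0x01]=0x32, mem[0x1a]=0x6c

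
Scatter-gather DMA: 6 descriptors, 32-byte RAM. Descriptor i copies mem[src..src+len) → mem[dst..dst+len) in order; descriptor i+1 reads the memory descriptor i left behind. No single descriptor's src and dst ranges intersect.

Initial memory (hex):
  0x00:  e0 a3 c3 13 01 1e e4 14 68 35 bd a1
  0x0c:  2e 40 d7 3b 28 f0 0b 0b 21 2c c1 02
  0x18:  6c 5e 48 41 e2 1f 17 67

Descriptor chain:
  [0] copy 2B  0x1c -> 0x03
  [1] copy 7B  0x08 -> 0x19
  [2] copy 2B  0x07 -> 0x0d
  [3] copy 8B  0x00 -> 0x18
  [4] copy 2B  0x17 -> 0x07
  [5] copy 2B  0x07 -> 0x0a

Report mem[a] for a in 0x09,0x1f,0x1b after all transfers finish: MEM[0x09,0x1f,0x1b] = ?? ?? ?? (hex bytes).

#0 dst[0x03+2] := {0xe2,0x1f}
#1 dst[0x19+7] := {0x68,0x35,0xbd,0xa1,0x2e,0x40,0xd7}
#2 dst[0x0d+2] := {0x14,0x68}
#3 dst[0x18+8] := {0xe0,0xa3,0xc3,0xe2,0x1f,0x1e,0xe4,0x14}
#4 dst[0x07+2] := {0x02,0xe0}
#5 dst[0x0a+2] := {0x02,0xe0}
query mem[0x09]=0x35, mem[0x1f]=0x14, mem[0x1b]=0xe2

MEM[0x09,0x1f,0x1b] = 35 14 e2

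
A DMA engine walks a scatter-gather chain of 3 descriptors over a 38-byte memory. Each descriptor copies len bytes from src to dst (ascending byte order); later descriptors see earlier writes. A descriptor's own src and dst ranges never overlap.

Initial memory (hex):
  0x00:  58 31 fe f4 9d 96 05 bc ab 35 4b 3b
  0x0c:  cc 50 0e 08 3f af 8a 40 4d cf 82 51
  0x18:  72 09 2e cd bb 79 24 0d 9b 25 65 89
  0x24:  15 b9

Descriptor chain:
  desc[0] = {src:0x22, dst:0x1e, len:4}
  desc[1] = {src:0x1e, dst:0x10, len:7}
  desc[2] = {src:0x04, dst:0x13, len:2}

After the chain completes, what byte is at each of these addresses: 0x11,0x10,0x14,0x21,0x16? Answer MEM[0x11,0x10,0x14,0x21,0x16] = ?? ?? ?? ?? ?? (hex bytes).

MEM[0x11,0x10,0x14,0x21,0x16] = 89 65 96 b9 15

#0 dst[0x1e+4] := {0x65,0x89,0x15,0xb9}
#1 dst[0x10+7] := {0x65,0x89,0x15,0xb9,0x65,0x89,0x15}
#2 dst[0x13+2] := {0x9d,0x96}
query mem[0x11]=0x89, mem[0x10]=0x65, mem[0x14]=0x96, mem[0x21]=0xb9, mem[0x16]=0x15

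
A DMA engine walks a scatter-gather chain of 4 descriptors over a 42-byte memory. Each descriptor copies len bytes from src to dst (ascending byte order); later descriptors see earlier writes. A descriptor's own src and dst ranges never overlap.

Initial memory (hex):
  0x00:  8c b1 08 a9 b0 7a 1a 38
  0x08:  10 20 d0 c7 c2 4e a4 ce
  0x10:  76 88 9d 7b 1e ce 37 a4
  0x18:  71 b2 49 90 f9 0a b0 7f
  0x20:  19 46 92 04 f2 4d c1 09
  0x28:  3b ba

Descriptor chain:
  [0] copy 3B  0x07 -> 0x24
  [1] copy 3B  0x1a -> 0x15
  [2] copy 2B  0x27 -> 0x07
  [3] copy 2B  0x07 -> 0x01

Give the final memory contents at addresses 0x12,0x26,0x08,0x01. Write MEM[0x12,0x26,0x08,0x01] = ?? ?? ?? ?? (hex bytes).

D0: mem[0x24..0x26] <- [38 10 20]
D1: mem[0x15..0x17] <- [49 90 f9]
D2: mem[0x07..0x08] <- [09 3b]
D3: mem[0x01..0x02] <- [09 3b]
query mem[0x12]=0x9d, mem[0x26]=0x20, mem[0x08]=0x3b, mem[0x01]=0x09

MEM[0x12,0x26,0x08,0x01] = 9d 20 3b 09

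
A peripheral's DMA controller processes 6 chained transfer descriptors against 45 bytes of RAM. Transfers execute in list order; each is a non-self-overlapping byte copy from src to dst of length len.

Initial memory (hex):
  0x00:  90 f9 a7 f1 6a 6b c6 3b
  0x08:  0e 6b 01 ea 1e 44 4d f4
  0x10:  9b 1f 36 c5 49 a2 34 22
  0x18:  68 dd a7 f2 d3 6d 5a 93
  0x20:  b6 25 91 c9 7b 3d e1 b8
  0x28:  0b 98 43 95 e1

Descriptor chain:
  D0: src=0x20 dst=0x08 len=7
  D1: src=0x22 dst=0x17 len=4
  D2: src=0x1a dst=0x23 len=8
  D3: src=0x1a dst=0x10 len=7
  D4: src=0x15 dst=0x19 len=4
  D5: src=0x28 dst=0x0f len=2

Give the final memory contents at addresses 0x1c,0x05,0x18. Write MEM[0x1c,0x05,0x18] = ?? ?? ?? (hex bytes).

MEM[0x1c,0x05,0x18] = c9 6b c9

D0: mem[0x08..0x0e] <- [b6 25 91 c9 7b 3d e1]
D1: mem[0x17..0x1a] <- [91 c9 7b 3d]
D2: mem[0x23..0x2a] <- [3d f2 d3 6d 5a 93 b6 25]
D3: mem[0x10..0x16] <- [3d f2 d3 6d 5a 93 b6]
D4: mem[0x19..0x1c] <- [93 b6 91 c9]
D5: mem[0x0f..0x10] <- [93 b6]
query mem[0x1c]=0xc9, mem[0x05]=0x6b, mem[0x18]=0xc9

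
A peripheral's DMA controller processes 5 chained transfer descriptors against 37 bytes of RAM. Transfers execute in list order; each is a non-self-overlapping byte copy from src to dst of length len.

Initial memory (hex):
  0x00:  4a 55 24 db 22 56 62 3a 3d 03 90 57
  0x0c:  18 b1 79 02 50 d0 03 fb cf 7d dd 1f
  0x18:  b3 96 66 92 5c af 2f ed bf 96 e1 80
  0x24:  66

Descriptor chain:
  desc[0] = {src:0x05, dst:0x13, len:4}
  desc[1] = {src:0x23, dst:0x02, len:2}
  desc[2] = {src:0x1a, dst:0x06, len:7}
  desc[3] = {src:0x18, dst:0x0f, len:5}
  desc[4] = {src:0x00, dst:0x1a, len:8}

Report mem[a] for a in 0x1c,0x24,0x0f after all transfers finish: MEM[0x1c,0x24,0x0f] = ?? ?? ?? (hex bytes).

MEM[0x1c,0x24,0x0f] = 80 66 b3

[0] 0x05->0x13 len=4 : 56 62 3a 3d
[1] 0x23->0x02 len=2 : 80 66
[2] 0x1a->0x06 len=7 : 66 92 5c af 2f ed bf
[3] 0x18->0x0f len=5 : b3 96 66 92 5c
[4] 0x00->0x1a len=8 : 4a 55 80 66 22 56 66 92
query mem[0x1c]=0x80, mem[0x24]=0x66, mem[0x0f]=0xb3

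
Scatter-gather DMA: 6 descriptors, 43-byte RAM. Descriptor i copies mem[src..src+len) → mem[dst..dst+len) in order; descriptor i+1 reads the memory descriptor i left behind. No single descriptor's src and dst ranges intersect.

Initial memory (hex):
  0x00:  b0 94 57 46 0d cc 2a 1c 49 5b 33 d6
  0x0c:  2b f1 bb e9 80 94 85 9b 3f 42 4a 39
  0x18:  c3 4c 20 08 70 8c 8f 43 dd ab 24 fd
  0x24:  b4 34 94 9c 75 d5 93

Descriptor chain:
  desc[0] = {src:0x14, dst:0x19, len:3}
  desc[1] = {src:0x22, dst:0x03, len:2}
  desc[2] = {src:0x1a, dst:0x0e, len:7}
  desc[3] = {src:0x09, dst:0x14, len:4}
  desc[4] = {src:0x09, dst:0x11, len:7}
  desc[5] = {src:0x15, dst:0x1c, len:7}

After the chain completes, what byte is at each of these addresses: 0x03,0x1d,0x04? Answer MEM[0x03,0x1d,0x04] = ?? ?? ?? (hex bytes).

[0] 0x14->0x19 len=3 : 3f 42 4a
[1] 0x22->0x03 len=2 : 24 fd
[2] 0x1a->0x0e len=7 : 42 4a 70 8c 8f 43 dd
[3] 0x09->0x14 len=4 : 5b 33 d6 2b
[4] 0x09->0x11 len=7 : 5b 33 d6 2b f1 42 4a
[5] 0x15->0x1c len=7 : f1 42 4a c3 3f 42 4a
query mem[0x03]=0x24, mem[0x1d]=0x42, mem[0x04]=0xfd

MEM[0x03,0x1d,0x04] = 24 42 fd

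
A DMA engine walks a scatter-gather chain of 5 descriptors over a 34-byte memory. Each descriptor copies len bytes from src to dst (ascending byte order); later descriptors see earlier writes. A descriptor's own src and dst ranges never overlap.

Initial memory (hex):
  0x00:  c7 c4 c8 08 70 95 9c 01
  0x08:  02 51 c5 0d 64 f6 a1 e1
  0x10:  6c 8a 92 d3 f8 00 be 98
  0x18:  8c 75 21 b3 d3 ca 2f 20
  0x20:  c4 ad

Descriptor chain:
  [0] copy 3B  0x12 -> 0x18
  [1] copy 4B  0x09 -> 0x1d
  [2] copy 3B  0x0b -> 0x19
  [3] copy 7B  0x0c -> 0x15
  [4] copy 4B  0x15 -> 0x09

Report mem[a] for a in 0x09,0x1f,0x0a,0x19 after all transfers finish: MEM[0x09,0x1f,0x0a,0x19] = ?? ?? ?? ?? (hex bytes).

MEM[0x09,0x1f,0x0a,0x19] = 64 0d f6 6c

[0] 0x12->0x18 len=3 : 92 d3 f8
[1] 0x09->0x1d len=4 : 51 c5 0d 64
[2] 0x0b->0x19 len=3 : 0d 64 f6
[3] 0x0c->0x15 len=7 : 64 f6 a1 e1 6c 8a 92
[4] 0x15->0x09 len=4 : 64 f6 a1 e1
query mem[0x09]=0x64, mem[0x1f]=0x0d, mem[0x0a]=0xf6, mem[0x19]=0x6c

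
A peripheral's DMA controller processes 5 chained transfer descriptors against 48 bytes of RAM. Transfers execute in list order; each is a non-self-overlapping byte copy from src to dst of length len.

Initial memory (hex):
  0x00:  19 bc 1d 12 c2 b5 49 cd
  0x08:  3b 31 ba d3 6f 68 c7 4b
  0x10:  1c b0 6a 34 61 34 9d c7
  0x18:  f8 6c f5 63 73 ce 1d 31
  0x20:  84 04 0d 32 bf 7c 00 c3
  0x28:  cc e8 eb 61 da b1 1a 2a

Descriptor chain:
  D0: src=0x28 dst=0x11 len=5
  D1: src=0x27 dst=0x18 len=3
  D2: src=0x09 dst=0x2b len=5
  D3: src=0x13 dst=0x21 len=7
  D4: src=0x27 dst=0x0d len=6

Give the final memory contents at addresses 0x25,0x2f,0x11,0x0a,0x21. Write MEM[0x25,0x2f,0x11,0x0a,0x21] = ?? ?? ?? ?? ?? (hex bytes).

D0: mem[0x11..0x15] <- [cc e8 eb 61 da]
D1: mem[0x18..0x1a] <- [c3 cc e8]
D2: mem[0x2b..0x2f] <- [31 ba d3 6f 68]
D3: mem[0x21..0x27] <- [eb 61 da 9d c7 c3 cc]
D4: mem[0x0d..0x12] <- [cc cc e8 eb 31 ba]
query mem[0x25]=0xc7, mem[0x2f]=0x68, mem[0x11]=0x31, mem[0x0a]=0xba, mem[0x21]=0xeb

MEM[0x25,0x2f,0x11,0x0a,0x21] = c7 68 31 ba eb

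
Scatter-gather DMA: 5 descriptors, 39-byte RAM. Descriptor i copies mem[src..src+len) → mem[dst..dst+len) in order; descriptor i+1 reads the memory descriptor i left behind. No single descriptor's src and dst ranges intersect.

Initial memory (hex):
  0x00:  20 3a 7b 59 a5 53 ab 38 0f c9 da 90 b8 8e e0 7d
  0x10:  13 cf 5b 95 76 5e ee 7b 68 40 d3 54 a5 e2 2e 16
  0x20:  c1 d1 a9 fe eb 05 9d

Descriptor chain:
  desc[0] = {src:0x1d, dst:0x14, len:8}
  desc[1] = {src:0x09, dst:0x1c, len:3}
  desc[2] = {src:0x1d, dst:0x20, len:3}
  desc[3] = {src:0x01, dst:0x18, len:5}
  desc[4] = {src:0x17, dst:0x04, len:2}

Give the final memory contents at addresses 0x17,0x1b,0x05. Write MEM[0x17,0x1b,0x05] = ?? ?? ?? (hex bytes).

MEM[0x17,0x1b,0x05] = c1 a5 3a

#0 dst[0x14+8] := {0xe2,0x2e,0x16,0xc1,0xd1,0xa9,0xfe,0xeb}
#1 dst[0x1c+3] := {0xc9,0xda,0x90}
#2 dst[0x20+3] := {0xda,0x90,0x16}
#3 dst[0x18+5] := {0x3a,0x7b,0x59,0xa5,0x53}
#4 dst[0x04+2] := {0xc1,0x3a}
query mem[0x17]=0xc1, mem[0x1b]=0xa5, mem[0x05]=0x3a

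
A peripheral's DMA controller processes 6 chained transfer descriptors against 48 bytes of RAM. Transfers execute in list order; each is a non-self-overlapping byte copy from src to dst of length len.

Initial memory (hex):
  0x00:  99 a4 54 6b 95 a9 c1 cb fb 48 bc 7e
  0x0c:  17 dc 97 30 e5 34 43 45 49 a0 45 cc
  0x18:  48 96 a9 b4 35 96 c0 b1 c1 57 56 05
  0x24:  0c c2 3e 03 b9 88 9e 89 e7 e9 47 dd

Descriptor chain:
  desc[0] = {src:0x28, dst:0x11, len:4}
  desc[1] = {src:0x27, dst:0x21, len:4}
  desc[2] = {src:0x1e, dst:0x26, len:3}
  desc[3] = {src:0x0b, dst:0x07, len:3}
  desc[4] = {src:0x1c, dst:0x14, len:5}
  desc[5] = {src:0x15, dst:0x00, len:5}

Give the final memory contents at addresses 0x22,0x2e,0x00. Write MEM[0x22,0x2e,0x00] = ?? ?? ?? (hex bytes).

#0 dst[0x11+4] := {0xb9,0x88,0x9e,0x89}
#1 dst[0x21+4] := {0x03,0xb9,0x88,0x9e}
#2 dst[0x26+3] := {0xc0,0xb1,0xc1}
#3 dst[0x07+3] := {0x7e,0x17,0xdc}
#4 dst[0x14+5] := {0x35,0x96,0xc0,0xb1,0xc1}
#5 dst[0x00+5] := {0x96,0xc0,0xb1,0xc1,0x96}
query mem[0x22]=0xb9, mem[0x2e]=0x47, mem[0x00]=0x96

MEM[0x22,0x2e,0x00] = b9 47 96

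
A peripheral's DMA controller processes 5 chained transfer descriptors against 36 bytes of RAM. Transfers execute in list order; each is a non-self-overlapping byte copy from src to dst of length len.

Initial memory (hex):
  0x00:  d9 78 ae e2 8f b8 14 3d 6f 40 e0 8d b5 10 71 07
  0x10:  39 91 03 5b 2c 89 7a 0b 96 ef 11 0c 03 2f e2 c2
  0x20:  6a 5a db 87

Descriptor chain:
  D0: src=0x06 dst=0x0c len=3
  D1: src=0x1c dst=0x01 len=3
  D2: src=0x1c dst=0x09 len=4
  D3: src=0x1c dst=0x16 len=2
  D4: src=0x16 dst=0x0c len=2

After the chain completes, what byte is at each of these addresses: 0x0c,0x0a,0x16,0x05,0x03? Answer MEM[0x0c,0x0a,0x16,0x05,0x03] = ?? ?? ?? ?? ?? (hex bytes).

MEM[0x0c,0x0a,0x16,0x05,0x03] = 03 2f 03 b8 e2

D0: mem[0x0c..0x0e] <- [14 3d 6f]
D1: mem[0x01..0x03] <- [03 2f e2]
D2: mem[0x09..0x0c] <- [03 2f e2 c2]
D3: mem[0x16..0x17] <- [03 2f]
D4: mem[0x0c..0x0d] <- [03 2f]
query mem[0x0c]=0x03, mem[0x0a]=0x2f, mem[0x16]=0x03, mem[0x05]=0xb8, mem[0x03]=0xe2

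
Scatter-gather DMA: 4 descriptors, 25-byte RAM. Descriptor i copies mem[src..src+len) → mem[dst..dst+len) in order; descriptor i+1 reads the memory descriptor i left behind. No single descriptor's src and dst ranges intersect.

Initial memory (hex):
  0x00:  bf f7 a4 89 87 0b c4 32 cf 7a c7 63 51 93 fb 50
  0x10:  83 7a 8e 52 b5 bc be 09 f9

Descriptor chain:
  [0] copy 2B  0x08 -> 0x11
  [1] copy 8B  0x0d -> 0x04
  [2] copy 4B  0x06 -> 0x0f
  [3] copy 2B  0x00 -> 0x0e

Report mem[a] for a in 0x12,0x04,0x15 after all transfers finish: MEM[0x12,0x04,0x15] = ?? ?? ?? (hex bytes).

MEM[0x12,0x04,0x15] = 7a 93 bc

#0 dst[0x11+2] := {0xcf,0x7a}
#1 dst[0x04+8] := {0x93,0xfb,0x50,0x83,0xcf,0x7a,0x52,0xb5}
#2 dst[0x0f+4] := {0x50,0x83,0xcf,0x7a}
#3 dst[0x0e+2] := {0xbf,0xf7}
query mem[0x12]=0x7a, mem[0x04]=0x93, mem[0x15]=0xbc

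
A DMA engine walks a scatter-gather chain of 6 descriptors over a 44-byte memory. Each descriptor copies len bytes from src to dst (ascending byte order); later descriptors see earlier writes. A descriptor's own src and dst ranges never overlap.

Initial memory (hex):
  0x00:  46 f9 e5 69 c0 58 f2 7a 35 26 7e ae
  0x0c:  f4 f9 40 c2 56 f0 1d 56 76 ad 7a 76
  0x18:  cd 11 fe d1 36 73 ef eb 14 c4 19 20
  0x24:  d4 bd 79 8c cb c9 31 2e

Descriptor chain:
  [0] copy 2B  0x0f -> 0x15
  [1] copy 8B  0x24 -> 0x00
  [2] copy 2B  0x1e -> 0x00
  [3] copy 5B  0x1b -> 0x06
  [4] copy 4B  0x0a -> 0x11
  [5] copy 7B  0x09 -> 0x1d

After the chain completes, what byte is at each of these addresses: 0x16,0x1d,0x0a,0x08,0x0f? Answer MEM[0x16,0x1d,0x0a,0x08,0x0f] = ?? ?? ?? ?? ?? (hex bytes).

[0] 0x0f->0x15 len=2 : c2 56
[1] 0x24->0x00 len=8 : d4 bd 79 8c cb c9 31 2e
[2] 0x1e->0x00 len=2 : ef eb
[3] 0x1b->0x06 len=5 : d1 36 73 ef eb
[4] 0x0a->0x11 len=4 : eb ae f4 f9
[5] 0x09->0x1d len=7 : ef eb ae f4 f9 40 c2
query mem[0x16]=0x56, mem[0x1d]=0xef, mem[0x0a]=0xeb, mem[0x08]=0x73, mem[0x0f]=0xc2

MEM[0x16,0x1d,0x0a,0x08,0x0f] = 56 ef eb 73 c2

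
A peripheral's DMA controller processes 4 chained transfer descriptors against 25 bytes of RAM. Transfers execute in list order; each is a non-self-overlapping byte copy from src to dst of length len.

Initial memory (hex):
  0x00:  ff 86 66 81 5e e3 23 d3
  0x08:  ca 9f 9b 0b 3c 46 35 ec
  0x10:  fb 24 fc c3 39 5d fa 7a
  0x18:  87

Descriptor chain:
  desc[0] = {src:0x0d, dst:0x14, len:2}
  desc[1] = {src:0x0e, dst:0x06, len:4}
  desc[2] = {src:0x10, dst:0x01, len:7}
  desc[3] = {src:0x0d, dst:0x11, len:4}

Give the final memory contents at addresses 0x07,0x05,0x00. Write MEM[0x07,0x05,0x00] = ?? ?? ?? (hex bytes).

MEM[0x07,0x05,0x00] = fa 46 ff

#0 dst[0x14+2] := {0x46,0x35}
#1 dst[0x06+4] := {0x35,0xec,0xfb,0x24}
#2 dst[0x01+7] := {0xfb,0x24,0xfc,0xc3,0x46,0x35,0xfa}
#3 dst[0x11+4] := {0x46,0x35,0xec,0xfb}
query mem[0x07]=0xfa, mem[0x05]=0x46, mem[0x00]=0xff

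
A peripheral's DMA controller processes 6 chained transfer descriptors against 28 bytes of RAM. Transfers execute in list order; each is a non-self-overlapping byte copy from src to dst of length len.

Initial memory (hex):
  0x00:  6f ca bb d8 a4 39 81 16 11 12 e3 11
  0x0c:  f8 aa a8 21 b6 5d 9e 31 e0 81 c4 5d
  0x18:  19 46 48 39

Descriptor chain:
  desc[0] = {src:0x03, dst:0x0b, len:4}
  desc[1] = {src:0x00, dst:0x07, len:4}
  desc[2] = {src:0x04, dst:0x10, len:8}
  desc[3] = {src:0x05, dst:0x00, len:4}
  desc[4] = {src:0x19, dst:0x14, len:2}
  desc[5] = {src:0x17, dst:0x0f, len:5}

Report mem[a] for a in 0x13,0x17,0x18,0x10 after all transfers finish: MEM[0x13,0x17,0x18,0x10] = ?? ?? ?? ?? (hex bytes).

D0: mem[0x0b..0x0e] <- [d8 a4 39 81]
D1: mem[0x07..0x0a] <- [6f ca bb d8]
D2: mem[0x10..0x17] <- [a4 39 81 6f ca bb d8 d8]
D3: mem[0x00..0x03] <- [39 81 6f ca]
D4: mem[0x14..0x15] <- [46 48]
D5: mem[0x0f..0x13] <- [d8 19 46 48 39]
query mem[0x13]=0x39, mem[0x17]=0xd8, mem[0x18]=0x19, mem[0x10]=0x19

MEM[0x13,0x17,0x18,0x10] = 39 d8 19 19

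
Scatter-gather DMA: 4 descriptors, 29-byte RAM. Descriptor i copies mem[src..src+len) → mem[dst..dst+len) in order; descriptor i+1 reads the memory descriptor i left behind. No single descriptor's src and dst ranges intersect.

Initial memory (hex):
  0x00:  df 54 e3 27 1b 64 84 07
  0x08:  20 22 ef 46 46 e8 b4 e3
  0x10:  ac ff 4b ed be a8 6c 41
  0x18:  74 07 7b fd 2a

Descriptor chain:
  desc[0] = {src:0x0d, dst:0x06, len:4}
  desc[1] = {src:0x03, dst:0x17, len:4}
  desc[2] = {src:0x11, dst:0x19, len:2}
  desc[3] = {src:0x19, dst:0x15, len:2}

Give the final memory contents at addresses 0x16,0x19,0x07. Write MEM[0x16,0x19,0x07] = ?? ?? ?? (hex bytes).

MEM[0x16,0x19,0x07] = 4b ff b4

[0] 0x0d->0x06 len=4 : e8 b4 e3 ac
[1] 0x03->0x17 len=4 : 27 1b 64 e8
[2] 0x11->0x19 len=2 : ff 4b
[3] 0x19->0x15 len=2 : ff 4b
query mem[0x16]=0x4b, mem[0x19]=0xff, mem[0x07]=0xb4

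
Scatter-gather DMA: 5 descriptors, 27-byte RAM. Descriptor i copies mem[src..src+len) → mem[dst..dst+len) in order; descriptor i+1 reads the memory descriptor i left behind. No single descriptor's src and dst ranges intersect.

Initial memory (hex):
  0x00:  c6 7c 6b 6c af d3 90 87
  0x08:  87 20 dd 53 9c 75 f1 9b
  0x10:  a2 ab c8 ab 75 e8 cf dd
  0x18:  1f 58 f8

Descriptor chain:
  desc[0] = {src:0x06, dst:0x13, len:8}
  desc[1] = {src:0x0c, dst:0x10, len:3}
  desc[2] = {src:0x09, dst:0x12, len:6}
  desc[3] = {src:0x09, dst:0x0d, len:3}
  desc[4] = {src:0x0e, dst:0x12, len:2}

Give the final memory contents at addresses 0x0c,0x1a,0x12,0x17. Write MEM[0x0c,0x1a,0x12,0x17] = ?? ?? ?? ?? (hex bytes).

#0 dst[0x13+8] := {0x90,0x87,0x87,0x20,0xdd,0x53,0x9c,0x75}
#1 dst[0x10+3] := {0x9c,0x75,0xf1}
#2 dst[0x12+6] := {0x20,0xdd,0x53,0x9c,0x75,0xf1}
#3 dst[0x0d+3] := {0x20,0xdd,0x53}
#4 dst[0x12+2] := {0xdd,0x53}
query mem[0x0c]=0x9c, mem[0x1a]=0x75, mem[0x12]=0xdd, mem[0x17]=0xf1

MEM[0x0c,0x1a,0x12,0x17] = 9c 75 dd f1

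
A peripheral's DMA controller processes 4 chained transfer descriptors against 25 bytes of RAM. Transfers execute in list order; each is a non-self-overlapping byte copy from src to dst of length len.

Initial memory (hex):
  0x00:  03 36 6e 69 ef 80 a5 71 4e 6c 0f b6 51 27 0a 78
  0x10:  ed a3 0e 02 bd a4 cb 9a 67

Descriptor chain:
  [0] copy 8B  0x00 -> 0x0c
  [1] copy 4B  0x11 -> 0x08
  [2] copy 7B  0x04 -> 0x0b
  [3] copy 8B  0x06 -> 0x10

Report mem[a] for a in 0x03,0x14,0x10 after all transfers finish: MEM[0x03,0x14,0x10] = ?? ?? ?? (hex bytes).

  after D0: wrote 8B at 0x0c = 03366e69ef80a571
  after D1: wrote 4B at 0x08 = 80a571bd
  after D2: wrote 7B at 0x0b = ef80a57180a571
  after D3: wrote 8B at 0x10 = a57180a571ef80a5
query mem[0x03]=0x69, mem[0x14]=0x71, mem[0x10]=0xa5

MEM[0x03,0x14,0x10] = 69 71 a5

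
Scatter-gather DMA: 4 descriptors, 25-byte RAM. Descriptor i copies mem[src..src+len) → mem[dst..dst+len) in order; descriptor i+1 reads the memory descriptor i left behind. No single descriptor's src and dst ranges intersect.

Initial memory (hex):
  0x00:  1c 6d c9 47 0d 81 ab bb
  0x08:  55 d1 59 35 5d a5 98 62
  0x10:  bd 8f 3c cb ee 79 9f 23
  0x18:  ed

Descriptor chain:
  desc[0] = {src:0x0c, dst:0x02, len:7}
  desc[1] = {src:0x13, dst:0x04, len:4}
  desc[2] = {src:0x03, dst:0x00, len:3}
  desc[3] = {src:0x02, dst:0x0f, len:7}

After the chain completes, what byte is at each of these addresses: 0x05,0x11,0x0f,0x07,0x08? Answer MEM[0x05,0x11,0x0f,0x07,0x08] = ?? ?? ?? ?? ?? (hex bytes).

D0: mem[0x02..0x08] <- [5d a5 98 62 bd 8f 3c]
D1: mem[0x04..0x07] <- [cb ee 79 9f]
D2: mem[0x00..0x02] <- [a5 cb ee]
D3: mem[0x0f..0x15] <- [ee a5 cb ee 79 9f 3c]
query mem[0x05]=0xee, mem[0x11]=0xcb, mem[0x0f]=0xee, mem[0x07]=0x9f, mem[0x08]=0x3c

MEM[0x05,0x11,0x0f,0x07,0x08] = ee cb ee 9f 3c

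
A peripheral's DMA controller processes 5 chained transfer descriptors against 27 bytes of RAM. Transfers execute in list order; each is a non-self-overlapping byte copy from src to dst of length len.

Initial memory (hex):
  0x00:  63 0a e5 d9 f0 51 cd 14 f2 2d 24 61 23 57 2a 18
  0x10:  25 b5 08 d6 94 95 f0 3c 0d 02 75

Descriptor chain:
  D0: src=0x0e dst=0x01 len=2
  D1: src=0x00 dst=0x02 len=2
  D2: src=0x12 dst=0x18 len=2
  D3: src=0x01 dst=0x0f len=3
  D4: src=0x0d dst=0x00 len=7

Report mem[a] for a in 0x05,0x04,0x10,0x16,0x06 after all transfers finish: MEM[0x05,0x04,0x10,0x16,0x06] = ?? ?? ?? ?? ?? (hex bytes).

D0: mem[0x01..0x02] <- [2a 18]
D1: mem[0x02..0x03] <- [63 2a]
D2: mem[0x18..0x19] <- [08 d6]
D3: mem[0x0f..0x11] <- [2a 63 2a]
D4: mem[0x00..0x06] <- [57 2a 2a 63 2a 08 d6]
query mem[0x05]=0x08, mem[0x04]=0x2a, mem[0x10]=0x63, mem[0x16]=0xf0, mem[0x06]=0xd6

MEM[0x05,0x04,0x10,0x16,0x06] = 08 2a 63 f0 d6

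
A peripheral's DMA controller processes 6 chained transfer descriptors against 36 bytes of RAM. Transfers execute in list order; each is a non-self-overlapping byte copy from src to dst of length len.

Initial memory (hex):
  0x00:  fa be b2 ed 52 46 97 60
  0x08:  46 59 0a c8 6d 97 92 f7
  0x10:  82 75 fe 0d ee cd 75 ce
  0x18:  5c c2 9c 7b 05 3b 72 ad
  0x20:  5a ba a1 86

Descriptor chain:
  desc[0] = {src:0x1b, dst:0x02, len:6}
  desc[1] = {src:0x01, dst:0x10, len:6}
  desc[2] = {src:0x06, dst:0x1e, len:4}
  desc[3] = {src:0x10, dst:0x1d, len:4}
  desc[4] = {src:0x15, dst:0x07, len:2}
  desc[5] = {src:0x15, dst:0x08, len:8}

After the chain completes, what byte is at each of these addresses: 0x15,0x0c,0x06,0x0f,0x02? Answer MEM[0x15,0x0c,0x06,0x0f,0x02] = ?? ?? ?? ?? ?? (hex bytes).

#0 dst[0x02+6] := {0x7b,0x05,0x3b,0x72,0xad,0x5a}
#1 dst[0x10+6] := {0xbe,0x7b,0x05,0x3b,0x72,0xad}
#2 dst[0x1e+4] := {0xad,0x5a,0x46,0x59}
#3 dst[0x1d+4] := {0xbe,0x7b,0x05,0x3b}
#4 dst[0x07+2] := {0xad,0x75}
#5 dst[0x08+8] := {0xad,0x75,0xce,0x5c,0xc2,0x9c,0x7b,0x05}
query mem[0x15]=0xad, mem[0x0c]=0xc2, mem[0x06]=0xad, mem[0x0f]=0x05, mem[0x02]=0x7b

MEM[0x15,0x0c,0x06,0x0f,0x02] = ad c2 ad 05 7b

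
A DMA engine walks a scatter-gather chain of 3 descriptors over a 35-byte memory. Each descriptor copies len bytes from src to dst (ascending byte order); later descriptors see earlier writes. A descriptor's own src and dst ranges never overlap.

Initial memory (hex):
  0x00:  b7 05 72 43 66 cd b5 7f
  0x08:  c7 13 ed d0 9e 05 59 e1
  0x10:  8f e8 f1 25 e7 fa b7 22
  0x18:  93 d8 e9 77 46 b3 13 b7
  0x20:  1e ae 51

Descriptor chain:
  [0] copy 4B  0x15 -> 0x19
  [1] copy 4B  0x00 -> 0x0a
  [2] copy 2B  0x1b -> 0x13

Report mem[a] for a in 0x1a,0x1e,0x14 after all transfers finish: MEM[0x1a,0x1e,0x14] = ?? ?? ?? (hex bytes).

[0] 0x15->0x19 len=4 : fa b7 22 93
[1] 0x00->0x0a len=4 : b7 05 72 43
[2] 0x1b->0x13 len=2 : 22 93
query mem[0x1a]=0xb7, mem[0x1e]=0x13, mem[0x14]=0x93

MEM[0x1a,0x1e,0x14] = b7 13 93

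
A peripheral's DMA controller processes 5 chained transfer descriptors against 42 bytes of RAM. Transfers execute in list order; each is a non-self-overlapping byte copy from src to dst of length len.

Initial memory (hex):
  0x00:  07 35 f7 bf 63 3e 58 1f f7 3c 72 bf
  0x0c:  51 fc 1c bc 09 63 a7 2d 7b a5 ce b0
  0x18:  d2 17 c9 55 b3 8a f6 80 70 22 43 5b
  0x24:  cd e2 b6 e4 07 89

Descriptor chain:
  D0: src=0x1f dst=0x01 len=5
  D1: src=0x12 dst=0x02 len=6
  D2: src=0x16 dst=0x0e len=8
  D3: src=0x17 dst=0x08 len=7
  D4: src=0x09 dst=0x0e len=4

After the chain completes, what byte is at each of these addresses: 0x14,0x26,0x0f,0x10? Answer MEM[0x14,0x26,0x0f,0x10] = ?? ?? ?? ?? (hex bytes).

MEM[0x14,0x26,0x0f,0x10] = b3 b6 17 c9

#0 dst[0x01+5] := {0x80,0x70,0x22,0x43,0x5b}
#1 dst[0x02+6] := {0xa7,0x2d,0x7b,0xa5,0xce,0xb0}
#2 dst[0x0e+8] := {0xce,0xb0,0xd2,0x17,0xc9,0x55,0xb3,0x8a}
#3 dst[0x08+7] := {0xb0,0xd2,0x17,0xc9,0x55,0xb3,0x8a}
#4 dst[0x0e+4] := {0xd2,0x17,0xc9,0x55}
query mem[0x14]=0xb3, mem[0x26]=0xb6, mem[0x0f]=0x17, mem[0x10]=0xc9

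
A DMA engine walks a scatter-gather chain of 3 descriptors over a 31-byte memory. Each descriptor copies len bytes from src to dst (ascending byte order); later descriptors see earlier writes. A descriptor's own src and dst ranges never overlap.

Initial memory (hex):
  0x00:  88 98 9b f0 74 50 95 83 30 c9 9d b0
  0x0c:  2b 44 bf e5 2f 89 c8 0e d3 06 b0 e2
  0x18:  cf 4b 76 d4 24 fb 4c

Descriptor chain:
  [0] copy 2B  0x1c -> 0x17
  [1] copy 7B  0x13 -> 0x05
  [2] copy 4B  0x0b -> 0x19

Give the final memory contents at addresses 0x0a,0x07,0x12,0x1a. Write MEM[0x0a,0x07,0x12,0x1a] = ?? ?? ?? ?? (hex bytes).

D0: mem[0x17..0x18] <- [24 fb]
D1: mem[0x05..0x0b] <- [0e d3 06 b0 24 fb 4b]
D2: mem[0x19..0x1c] <- [4b 2b 44 bf]
query mem[0x0a]=0xfb, mem[0x07]=0x06, mem[0x12]=0xc8, mem[0x1a]=0x2b

MEM[0x0a,0x07,0x12,0x1a] = fb 06 c8 2b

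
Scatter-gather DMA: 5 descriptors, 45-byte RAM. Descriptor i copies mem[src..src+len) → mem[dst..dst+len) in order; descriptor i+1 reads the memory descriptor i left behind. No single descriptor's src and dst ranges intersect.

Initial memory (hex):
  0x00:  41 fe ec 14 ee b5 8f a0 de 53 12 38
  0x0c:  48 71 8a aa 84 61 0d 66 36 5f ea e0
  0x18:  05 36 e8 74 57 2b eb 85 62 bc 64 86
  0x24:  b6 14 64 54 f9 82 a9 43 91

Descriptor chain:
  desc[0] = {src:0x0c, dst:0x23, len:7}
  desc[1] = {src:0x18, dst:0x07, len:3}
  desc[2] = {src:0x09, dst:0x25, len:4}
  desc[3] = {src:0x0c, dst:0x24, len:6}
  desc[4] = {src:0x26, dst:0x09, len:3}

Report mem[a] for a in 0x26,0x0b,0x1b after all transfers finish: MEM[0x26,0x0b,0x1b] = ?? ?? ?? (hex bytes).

MEM[0x26,0x0b,0x1b] = 8a 84 74

D0: mem[0x23..0x29] <- [48 71 8a aa 84 61 0d]
D1: mem[0x07..0x09] <- [05 36 e8]
D2: mem[0x25..0x28] <- [e8 12 38 48]
D3: mem[0x24..0x29] <- [48 71 8a aa 84 61]
D4: mem[0x09..0x0b] <- [8a aa 84]
query mem[0x26]=0x8a, mem[0x0b]=0x84, mem[0x1b]=0x74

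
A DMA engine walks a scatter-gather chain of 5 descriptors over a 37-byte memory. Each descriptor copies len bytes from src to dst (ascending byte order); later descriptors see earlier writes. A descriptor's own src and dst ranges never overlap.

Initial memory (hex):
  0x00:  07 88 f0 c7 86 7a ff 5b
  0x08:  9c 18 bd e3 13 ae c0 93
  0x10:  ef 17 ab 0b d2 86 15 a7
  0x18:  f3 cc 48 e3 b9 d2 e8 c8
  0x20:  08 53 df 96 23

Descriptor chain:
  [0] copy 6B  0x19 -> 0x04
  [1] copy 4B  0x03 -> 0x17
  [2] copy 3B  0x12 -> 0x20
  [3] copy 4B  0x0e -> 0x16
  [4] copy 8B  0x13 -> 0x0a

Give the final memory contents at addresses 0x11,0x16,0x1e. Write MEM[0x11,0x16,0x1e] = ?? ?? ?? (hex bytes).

MEM[0x11,0x16,0x1e] = e3 c0 e8

[0] 0x19->0x04 len=6 : cc 48 e3 b9 d2 e8
[1] 0x03->0x17 len=4 : c7 cc 48 e3
[2] 0x12->0x20 len=3 : ab 0b d2
[3] 0x0e->0x16 len=4 : c0 93 ef 17
[4] 0x13->0x0a len=8 : 0b d2 86 c0 93 ef 17 e3
query mem[0x11]=0xe3, mem[0x16]=0xc0, mem[0x1e]=0xe8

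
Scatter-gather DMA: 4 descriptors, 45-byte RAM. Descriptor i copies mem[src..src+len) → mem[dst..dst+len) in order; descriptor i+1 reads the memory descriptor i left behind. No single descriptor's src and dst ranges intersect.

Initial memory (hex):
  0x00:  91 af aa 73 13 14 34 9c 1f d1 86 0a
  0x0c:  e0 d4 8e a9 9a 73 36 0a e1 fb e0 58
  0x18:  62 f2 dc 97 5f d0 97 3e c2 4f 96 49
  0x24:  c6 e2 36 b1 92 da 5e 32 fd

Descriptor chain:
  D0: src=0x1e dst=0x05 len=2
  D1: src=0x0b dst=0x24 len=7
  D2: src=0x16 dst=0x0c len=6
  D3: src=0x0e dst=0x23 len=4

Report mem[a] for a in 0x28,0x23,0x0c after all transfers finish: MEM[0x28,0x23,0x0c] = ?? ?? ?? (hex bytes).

#0 dst[0x05+2] := {0x97,0x3e}
#1 dst[0x24+7] := {0x0a,0xe0,0xd4,0x8e,0xa9,0x9a,0x73}
#2 dst[0x0c+6] := {0xe0,0x58,0x62,0xf2,0xdc,0x97}
#3 dst[0x23+4] := {0x62,0xf2,0xdc,0x97}
query mem[0x28]=0xa9, mem[0x23]=0x62, mem[0x0c]=0xe0

MEM[0x28,0x23,0x0c] = a9 62 e0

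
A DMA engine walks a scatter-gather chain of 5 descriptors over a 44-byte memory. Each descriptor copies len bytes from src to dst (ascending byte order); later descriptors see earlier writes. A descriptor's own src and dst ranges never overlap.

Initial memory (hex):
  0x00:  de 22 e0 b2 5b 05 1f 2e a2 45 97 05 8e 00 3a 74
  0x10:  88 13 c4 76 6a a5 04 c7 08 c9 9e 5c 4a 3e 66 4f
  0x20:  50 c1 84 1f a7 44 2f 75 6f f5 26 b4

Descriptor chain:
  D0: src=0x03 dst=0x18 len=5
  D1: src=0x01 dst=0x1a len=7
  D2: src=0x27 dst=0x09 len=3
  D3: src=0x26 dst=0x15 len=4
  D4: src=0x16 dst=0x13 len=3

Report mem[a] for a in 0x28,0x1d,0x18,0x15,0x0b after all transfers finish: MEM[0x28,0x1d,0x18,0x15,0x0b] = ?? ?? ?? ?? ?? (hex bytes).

[0] 0x03->0x18 len=5 : b2 5b 05 1f 2e
[1] 0x01->0x1a len=7 : 22 e0 b2 5b 05 1f 2e
[2] 0x27->0x09 len=3 : 75 6f f5
[3] 0x26->0x15 len=4 : 2f 75 6f f5
[4] 0x16->0x13 len=3 : 75 6f f5
query mem[0x28]=0x6f, mem[0x1d]=0x5b, mem[0x18]=0xf5, mem[0x15]=0xf5, mem[0x0b]=0xf5

MEM[0x28,0x1d,0x18,0x15,0x0b] = 6f 5b f5 f5 f5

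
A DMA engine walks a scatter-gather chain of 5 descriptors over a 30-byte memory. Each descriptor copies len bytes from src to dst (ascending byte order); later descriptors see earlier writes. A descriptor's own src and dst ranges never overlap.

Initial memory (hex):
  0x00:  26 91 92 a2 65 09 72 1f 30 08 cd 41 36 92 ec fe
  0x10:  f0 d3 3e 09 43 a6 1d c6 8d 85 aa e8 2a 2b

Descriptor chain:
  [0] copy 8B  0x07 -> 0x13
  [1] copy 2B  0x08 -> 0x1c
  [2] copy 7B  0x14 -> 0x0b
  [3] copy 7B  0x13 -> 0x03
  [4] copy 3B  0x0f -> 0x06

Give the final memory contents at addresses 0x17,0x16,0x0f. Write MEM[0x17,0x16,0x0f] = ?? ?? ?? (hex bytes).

[0] 0x07->0x13 len=8 : 1f 30 08 cd 41 36 92 ec
[1] 0x08->0x1c len=2 : 30 08
[2] 0x14->0x0b len=7 : 30 08 cd 41 36 92 ec
[3] 0x13->0x03 len=7 : 1f 30 08 cd 41 36 92
[4] 0x0f->0x06 len=3 : 36 92 ec
query mem[0x17]=0x41, mem[0x16]=0xcd, mem[0x0f]=0x36

MEM[0x17,0x16,0x0f] = 41 cd 36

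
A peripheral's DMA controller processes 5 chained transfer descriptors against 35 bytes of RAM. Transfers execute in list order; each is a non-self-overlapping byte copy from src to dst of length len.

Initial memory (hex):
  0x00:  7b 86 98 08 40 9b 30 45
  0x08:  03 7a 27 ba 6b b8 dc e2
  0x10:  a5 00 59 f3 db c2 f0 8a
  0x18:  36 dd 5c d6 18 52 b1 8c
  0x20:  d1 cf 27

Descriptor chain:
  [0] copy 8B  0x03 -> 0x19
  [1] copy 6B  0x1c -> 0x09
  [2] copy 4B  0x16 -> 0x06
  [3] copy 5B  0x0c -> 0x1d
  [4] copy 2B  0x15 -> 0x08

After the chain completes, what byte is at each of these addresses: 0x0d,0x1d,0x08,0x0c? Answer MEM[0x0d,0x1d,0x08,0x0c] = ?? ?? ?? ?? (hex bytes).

MEM[0x0d,0x1d,0x08,0x0c] = 27 7a c2 7a

  after D0: wrote 8B at 0x19 = 08409b3045037a27
  after D1: wrote 6B at 0x09 = 3045037a27cf
  after D2: wrote 4B at 0x06 = f08a3608
  after D3: wrote 5B at 0x1d = 7a27cfe2a5
  after D4: wrote 2B at 0x08 = c2f0
query mem[0x0d]=0x27, mem[0x1d]=0x7a, mem[0x08]=0xc2, mem[0x0c]=0x7a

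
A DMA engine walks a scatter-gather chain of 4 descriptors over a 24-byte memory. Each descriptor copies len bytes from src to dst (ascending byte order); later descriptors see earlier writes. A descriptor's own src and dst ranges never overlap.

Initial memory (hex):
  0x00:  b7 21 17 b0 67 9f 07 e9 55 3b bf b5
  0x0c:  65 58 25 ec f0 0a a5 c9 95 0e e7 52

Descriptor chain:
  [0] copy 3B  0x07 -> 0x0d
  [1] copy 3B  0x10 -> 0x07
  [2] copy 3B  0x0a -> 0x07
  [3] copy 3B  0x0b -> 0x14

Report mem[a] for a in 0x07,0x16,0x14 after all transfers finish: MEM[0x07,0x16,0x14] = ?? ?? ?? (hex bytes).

MEM[0x07,0x16,0x14] = bf e9 b5

[0] 0x07->0x0d len=3 : e9 55 3b
[1] 0x10->0x07 len=3 : f0 0a a5
[2] 0x0a->0x07 len=3 : bf b5 65
[3] 0x0b->0x14 len=3 : b5 65 e9
query mem[0x07]=0xbf, mem[0x16]=0xe9, mem[0x14]=0xb5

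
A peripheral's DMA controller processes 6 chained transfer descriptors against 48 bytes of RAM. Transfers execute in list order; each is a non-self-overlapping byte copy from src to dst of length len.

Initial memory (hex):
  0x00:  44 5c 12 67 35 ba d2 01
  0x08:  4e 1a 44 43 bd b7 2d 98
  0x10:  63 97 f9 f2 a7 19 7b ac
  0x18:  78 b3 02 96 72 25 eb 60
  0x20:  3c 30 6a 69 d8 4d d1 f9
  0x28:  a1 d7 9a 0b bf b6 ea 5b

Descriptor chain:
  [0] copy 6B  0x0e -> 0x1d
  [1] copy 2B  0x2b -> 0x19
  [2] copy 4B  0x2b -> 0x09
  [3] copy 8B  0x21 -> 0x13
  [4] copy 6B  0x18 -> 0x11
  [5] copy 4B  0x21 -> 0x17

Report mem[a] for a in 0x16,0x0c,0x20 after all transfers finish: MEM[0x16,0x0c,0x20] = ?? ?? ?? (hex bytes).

MEM[0x16,0x0c,0x20] = 2d ea 97

D0: mem[0x1d..0x22] <- [2d 98 63 97 f9 f2]
D1: mem[0x19..0x1a] <- [0b bf]
D2: mem[0x09..0x0c] <- [0b bf b6 ea]
D3: mem[0x13..0x1a] <- [f9 f2 69 d8 4d d1 f9 a1]
D4: mem[0x11..0x16] <- [d1 f9 a1 96 72 2d]
D5: mem[0x17..0x1a] <- [f9 f2 69 d8]
query mem[0x16]=0x2d, mem[0x0c]=0xea, mem[0x20]=0x97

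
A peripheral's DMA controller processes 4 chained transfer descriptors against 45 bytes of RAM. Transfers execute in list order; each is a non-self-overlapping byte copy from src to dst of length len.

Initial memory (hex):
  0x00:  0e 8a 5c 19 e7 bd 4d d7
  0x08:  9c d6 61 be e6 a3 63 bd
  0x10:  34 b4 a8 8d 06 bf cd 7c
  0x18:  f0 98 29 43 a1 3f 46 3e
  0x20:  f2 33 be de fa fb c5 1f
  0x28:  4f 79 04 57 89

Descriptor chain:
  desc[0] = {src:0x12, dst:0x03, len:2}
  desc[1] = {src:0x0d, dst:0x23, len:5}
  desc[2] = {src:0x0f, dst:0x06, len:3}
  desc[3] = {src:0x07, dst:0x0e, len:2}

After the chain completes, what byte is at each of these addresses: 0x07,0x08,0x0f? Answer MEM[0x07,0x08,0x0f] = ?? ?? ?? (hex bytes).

  after D0: wrote 2B at 0x03 = a88d
  after D1: wrote 5B at 0x23 = a363bd34b4
  after D2: wrote 3B at 0x06 = bd34b4
  after D3: wrote 2B at 0x0e = 34b4
query mem[0x07]=0x34, mem[0x08]=0xb4, mem[0x0f]=0xb4

MEM[0x07,0x08,0x0f] = 34 b4 b4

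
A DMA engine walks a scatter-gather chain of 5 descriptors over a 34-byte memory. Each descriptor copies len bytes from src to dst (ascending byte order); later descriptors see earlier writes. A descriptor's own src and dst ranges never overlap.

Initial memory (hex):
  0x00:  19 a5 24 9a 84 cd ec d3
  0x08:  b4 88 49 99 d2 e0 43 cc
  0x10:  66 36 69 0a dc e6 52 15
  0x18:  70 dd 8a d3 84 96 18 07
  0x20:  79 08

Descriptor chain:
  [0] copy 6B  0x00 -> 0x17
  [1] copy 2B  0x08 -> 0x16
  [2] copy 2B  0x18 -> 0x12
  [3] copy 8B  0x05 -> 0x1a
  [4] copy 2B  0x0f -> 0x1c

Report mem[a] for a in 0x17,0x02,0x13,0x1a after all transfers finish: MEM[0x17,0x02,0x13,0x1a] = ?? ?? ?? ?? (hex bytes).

MEM[0x17,0x02,0x13,0x1a] = 88 24 24 cd

  after D0: wrote 6B at 0x17 = 19a5249a84cd
  after D1: wrote 2B at 0x16 = b488
  after D2: wrote 2B at 0x12 = a524
  after D3: wrote 8B at 0x1a = cdecd3b4884999d2
  after D4: wrote 2B at 0x1c = cc66
query mem[0x17]=0x88, mem[0x02]=0x24, mem[0x13]=0x24, mem[0x1a]=0xcd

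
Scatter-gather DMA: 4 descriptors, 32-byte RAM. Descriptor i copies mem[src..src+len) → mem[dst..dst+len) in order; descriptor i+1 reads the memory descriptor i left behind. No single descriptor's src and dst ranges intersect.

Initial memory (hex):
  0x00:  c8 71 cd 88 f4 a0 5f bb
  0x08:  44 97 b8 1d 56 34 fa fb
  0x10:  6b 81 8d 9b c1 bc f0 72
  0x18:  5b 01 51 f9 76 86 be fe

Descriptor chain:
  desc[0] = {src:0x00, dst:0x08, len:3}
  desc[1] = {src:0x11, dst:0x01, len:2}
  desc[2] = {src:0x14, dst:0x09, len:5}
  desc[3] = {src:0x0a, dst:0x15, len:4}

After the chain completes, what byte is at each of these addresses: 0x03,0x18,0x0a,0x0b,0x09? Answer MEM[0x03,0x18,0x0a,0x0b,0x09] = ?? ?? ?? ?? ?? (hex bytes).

  after D0: wrote 3B at 0x08 = c871cd
  after D1: wrote 2B at 0x01 = 818d
  after D2: wrote 5B at 0x09 = c1bcf0725b
  after D3: wrote 4B at 0x15 = bcf0725b
query mem[0x03]=0x88, mem[0x18]=0x5b, mem[0x0a]=0xbc, mem[0x0b]=0xf0, mem[0x09]=0xc1

MEM[0x03,0x18,0x0a,0x0b,0x09] = 88 5b bc f0 c1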